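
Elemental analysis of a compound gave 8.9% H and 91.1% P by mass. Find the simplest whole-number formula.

Assume 100 g: 8.9 g H, 91.1 g P.
H: 8.9 g ÷ 1.008 g/mol = 8.829 mol
P: 91.1 g ÷ 30.97 g/mol = 2.942 mol
Divide by the smallest (2.942 mol P): H 3.002, P 1.000
≈ 3:1 → H3P

H3P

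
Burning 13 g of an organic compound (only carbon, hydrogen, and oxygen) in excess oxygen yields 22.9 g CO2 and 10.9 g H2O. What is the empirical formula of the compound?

C3H7O2

mol C = 22.9 / 44.01 = 0.5203; mass C = 0.5203 × 12.01 = 6.249 g
mol H = 2 × (10.9 / 18.02) = 1.210; mass H = 1.210 × 1.008 = 1.219 g
mass O = 13 − (7.469) = 5.531 g → mol O = 0.3457
Ratios (÷ 0.3457): C 1.505, H 3.499, O 1.000
Scaling by 2: C 3.01, H 7.00, O 2.00 → C3H7O2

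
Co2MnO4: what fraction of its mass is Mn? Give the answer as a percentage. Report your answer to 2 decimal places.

23.20%

Molar mass = 2(58.93) + 1(54.94) + 4(16.00) = 236.800 g/mol
Mass of Mn per mole = 1 × 54.94 = 54.940 g
% Mn = 54.940 / 236.800 × 100 = 23.20%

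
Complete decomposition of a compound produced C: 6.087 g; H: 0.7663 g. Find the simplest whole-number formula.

C2H3

C: 6.087 g ÷ 12.01 g/mol = 0.5068 mol
H: 0.7663 g ÷ 1.008 g/mol = 0.7602 mol
Ratios (÷ 0.5068): C 1.000, H 1.500
×2: C 2.00, H 3.00 → C2H3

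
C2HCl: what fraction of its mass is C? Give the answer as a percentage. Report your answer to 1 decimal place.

39.7%

Molar mass = 2(12.01) + 1(1.008) + 1(35.45) = 60.478 g/mol
Mass of C per mole = 2 × 12.01 = 24.020 g
% C = 24.020 / 60.478 × 100 = 39.7%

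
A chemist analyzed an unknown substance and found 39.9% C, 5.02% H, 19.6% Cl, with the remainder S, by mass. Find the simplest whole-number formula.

C6H9ClS2

Assume 100 g: 39.9 g C, 5.02 g H, 19.6 g Cl, 35.48 g S.
C: 39.9 g ÷ 12.01 g/mol = 3.322 mol
H: 5.02 g ÷ 1.008 g/mol = 4.98 mol
Cl: 19.6 g ÷ 35.45 g/mol = 0.5529 mol
S: 35.48 g ÷ 32.07 g/mol = 1.106 mol
Smallest is Cl at 0.5529 mol; normalising gives C 6.009, H 9.007, Cl 1.000, S 2.001
≈ 6:9:1:2 → C6H9ClS2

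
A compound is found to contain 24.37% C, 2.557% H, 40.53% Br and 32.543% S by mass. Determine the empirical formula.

Assume 100 g: 24.37 g C, 2.557 g H, 40.53 g Br, 32.543 g S.
C: 24.37 g ÷ 12.01 g/mol = 2.029 mol
H: 2.557 g ÷ 1.008 g/mol = 2.537 mol
Br: 40.53 g ÷ 79.90 g/mol = 0.5073 mol
S: 32.543 g ÷ 32.07 g/mol = 1.015 mol
Ratios (÷ 0.5073): C 4.000, H 5.001, Br 1.000, S 2.000
≈ 4:5:1:2 → C4H5BrS2

C4H5BrS2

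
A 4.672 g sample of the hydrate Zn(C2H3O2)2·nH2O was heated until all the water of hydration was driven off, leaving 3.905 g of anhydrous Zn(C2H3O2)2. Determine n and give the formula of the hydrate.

Mass of water lost = 4.672 − 3.905 = 0.767 g → 0.767 / 18.02 = 0.04256 mol H2O
Molar mass of Zn(C2H3O2)2 = 183.47 g/mol → mol Zn(C2H3O2)2 = 3.905 / 183.47 = 0.02128
n = 0.04256 / 0.02128 = 2.00 ≈ 2 → Zn(C2H3O2)2·2H2O

Zn(C2H3O2)2·2H2O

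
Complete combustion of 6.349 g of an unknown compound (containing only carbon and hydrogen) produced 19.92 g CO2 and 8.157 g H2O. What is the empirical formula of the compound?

CH2

mol C = 19.92 / 44.01 = 0.4526; mass C = 0.4526 × 12.01 = 5.436 g
mol H = 2 × (8.157 / 18.02) = 0.9053; mass H = 0.9053 × 1.008 = 0.9126 g
Smallest is C at 0.4526 mol; normalising gives C 1.000, H 2.000
Ratio ≈ 1:2, so the empirical formula is CH2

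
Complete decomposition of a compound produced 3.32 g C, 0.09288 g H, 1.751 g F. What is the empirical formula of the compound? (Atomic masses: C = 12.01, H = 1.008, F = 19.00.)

C3HF

C: 3.32 g ÷ 12.01 g/mol = 0.2764 mol
H: 0.09288 g ÷ 1.008 g/mol = 0.09214 mol
F: 1.751 g ÷ 19.00 g/mol = 0.09216 mol
Divide by the smallest (0.09214 mol H): C 3.000, H 1.000, F 1.000
→ C3HF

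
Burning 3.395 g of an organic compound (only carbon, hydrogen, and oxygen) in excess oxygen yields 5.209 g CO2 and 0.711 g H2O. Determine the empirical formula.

C3H2O3

mol C = 5.209 / 44.01 = 0.1184; mass C = 0.1184 × 12.01 = 1.421 g
mol H = 2 × (0.711 / 18.02) = 0.07891; mass H = 0.07891 × 1.008 = 0.07954 g
mass O = 3.395 − (1.501) = 1.894 g → mol O = 0.1184
Ratios (÷ 0.07891): C 1.500, H 1.000, O 1.500
×2: C 3.00, H 2.00, O 3.00 → C3H2O3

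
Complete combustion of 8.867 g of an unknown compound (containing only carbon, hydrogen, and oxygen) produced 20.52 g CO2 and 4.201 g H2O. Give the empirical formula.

C8H8O3

mol C = 20.52 / 44.01 = 0.4663; mass C = 0.4663 × 12.01 = 5.600 g
mol H = 2 × (4.201 / 18.02) = 0.4663; mass H = 0.4663 × 1.008 = 0.4700 g
mass O = 8.867 − (6.070) = 2.797 g → mol O = 0.1748
Ratios (÷ 0.1748): C 2.667, H 2.667, O 1.000
×3: C 8.00, H 8.00, O 3.00 → C8H8O3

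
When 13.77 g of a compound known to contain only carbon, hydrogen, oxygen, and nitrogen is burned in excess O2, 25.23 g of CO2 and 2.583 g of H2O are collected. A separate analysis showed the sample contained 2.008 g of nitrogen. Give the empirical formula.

mol C = 25.23 / 44.01 = 0.5733; mass C = 0.5733 × 12.01 = 6.885 g
mol H = 2 × (2.583 / 18.02) = 0.2867; mass H = 0.2867 × 1.008 = 0.2890 g
mol N = 2.008 / 14.01 = 0.1433
mass O = 13.77 − (9.182) = 4.588 g → mol O = 0.2867
Ratios (÷ 0.1433): C 4.000, H 2.000, N 1.000, O 2.001
≈ 4:2:1:2 → C4H2NO2

C4H2NO2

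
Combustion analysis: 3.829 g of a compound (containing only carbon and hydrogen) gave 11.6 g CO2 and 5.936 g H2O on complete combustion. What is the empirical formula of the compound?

C2H5

mol C = 11.6 / 44.01 = 0.2636; mass C = 0.2636 × 12.01 = 3.166 g
mol H = 2 × (5.936 / 18.02) = 0.6588; mass H = 0.6588 × 1.008 = 0.6641 g
Divide by the smallest (0.2636 mol C): C 1.000, H 2.500
×2: C 2.00, H 5.00 → C2H5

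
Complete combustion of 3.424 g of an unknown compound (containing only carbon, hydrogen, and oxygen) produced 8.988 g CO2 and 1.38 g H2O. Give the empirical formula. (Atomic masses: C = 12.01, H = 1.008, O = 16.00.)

mol C = 8.988 / 44.01 = 0.2042; mass C = 0.2042 × 12.01 = 2.453 g
mol H = 2 × (1.38 / 18.02) = 0.1532; mass H = 0.1532 × 1.008 = 0.1544 g
mass O = 3.424 − (2.607) = 0.8169 g → mol O = 0.05105
Divide by the smallest (0.05105 mol O): C 4.000, H 3.000, O 1.000
→ C4H3O

C4H3O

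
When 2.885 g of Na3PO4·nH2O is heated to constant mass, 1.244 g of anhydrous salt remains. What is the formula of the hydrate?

Mass of water lost = 2.885 − 1.244 = 1.641 g → 1.641 / 18.02 = 0.09107 mol H2O
Molar mass of Na3PO4 = 163.94 g/mol → mol Na3PO4 = 1.244 / 163.94 = 0.007588
n = 0.09107 / 0.007588 = 12.00 ≈ 12 → Na3PO4·12H2O

Na3PO4·12H2O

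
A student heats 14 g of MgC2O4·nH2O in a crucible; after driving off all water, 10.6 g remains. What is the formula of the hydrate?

Mass of water lost = 14 − 10.6 = 3.4 g → 3.4 / 18.02 = 0.1887 mol H2O
Molar mass of MgC2O4 = 112.33 g/mol → mol MgC2O4 = 10.6 / 112.33 = 0.09436
n = 0.1887 / 0.09436 = 2.00 ≈ 2 → MgC2O4·2H2O

MgC2O4·2H2O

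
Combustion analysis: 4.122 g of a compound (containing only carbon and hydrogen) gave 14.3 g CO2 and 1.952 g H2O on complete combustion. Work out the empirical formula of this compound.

C3H2

mol C = 14.3 / 44.01 = 0.3249; mass C = 0.3249 × 12.01 = 3.902 g
mol H = 2 × (1.952 / 18.02) = 0.2166; mass H = 0.2166 × 1.008 = 0.2184 g
Divide by the smallest (0.2166 mol H): C 1.500, H 1.000
×2: C 3.00, H 2.00 → C3H2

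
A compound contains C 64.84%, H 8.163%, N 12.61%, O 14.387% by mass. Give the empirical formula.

C6H9NO

Assume 100 g: 64.84 g C, 8.163 g H, 12.61 g N, 14.387 g O.
C: 64.84 g ÷ 12.01 g/mol = 5.399 mol
H: 8.163 g ÷ 1.008 g/mol = 8.098 mol
N: 12.61 g ÷ 14.01 g/mol = 0.9001 mol
O: 14.387 g ÷ 16.00 g/mol = 0.8992 mol
Smallest is O at 0.8992 mol; normalising gives C 6.004, H 9.006, N 1.001, O 1.000
→ C6H9NO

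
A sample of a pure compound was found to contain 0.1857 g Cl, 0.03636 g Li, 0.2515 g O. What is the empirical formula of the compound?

ClLiO3

Cl: 0.1857 g ÷ 35.45 g/mol = 0.005238 mol
Li: 0.03636 g ÷ 6.94 g/mol = 0.005239 mol
O: 0.2515 g ÷ 16.00 g/mol = 0.01572 mol
Smallest is Cl at 0.005238 mol; normalising gives Cl 1.000, Li 1.000, O 3.001
→ ClLiO3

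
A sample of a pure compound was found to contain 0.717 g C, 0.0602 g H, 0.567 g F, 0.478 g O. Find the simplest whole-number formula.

C2H2FO

Moles — C: 0.717 / 12.01 = 0.0597 mol; H: 0.0602 / 1.008 = 0.05972 mol; F: 0.567 / 19.00 = 0.02984 mol; O: 0.478 / 16.00 = 0.02987 mol
Divide by the smallest (0.02984 mol F): C 2.001, H 2.001, F 1.000, O 1.001
≈ 2:2:1:1 → C2H2FO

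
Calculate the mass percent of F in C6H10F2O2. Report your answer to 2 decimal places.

24.98%

Molar mass = 6(12.01) + 10(1.008) + 2(19.00) + 2(16.00) = 152.140 g/mol
Mass of F per mole = 2 × 19.00 = 38.000 g
% F = 38.000 / 152.140 × 100 = 24.98%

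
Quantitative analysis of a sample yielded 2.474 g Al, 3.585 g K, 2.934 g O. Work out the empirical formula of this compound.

n(Al) = 2.474/26.98 = 0.0917, n(K) = 3.585/39.10 = 0.09169, n(O) = 2.934/16.00 = 0.1834
Ratios (÷ 0.09169): Al 1.000, K 1.000, O 2.000
→ AlKO2

AlKO2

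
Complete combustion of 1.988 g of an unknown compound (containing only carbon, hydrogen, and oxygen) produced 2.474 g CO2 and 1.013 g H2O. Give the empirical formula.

C3H6O4

mol C = 2.474 / 44.01 = 0.05621; mass C = 0.05621 × 12.01 = 0.6751 g
mol H = 2 × (1.013 / 18.02) = 0.1124; mass H = 0.1124 × 1.008 = 0.1133 g
mass O = 1.988 − (0.7885) = 1.200 g → mol O = 0.07497
Divide by the smallest (0.05621 mol C): C 1.000, H 2.000, O 1.334
Scaling by 3: C 3.00, H 6.00, O 4.00 → C3H6O4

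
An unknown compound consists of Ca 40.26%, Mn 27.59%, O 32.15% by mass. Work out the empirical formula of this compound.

Ca2MnO4

Assume 100 g: 40.26 g Ca, 27.59 g Mn, 32.15 g O.
Moles — Ca: 40.26 / 40.08 = 1.004 mol; Mn: 27.59 / 54.94 = 0.5022 mol; O: 32.15 / 16.00 = 2.009 mol
Smallest is Mn at 0.5022 mol; normalising gives Ca 2.000, Mn 1.000, O 4.001
≈ 2:1:4 → Ca2MnO4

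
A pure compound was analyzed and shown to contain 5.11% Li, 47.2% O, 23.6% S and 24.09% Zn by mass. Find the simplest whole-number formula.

Assume 100 g: 5.11 g Li, 47.2 g O, 23.6 g S, 24.09 g Zn.
Li: 5.11 g ÷ 6.94 g/mol = 0.7363 mol
O: 47.2 g ÷ 16.00 g/mol = 2.95 mol
S: 23.6 g ÷ 32.07 g/mol = 0.7359 mol
Zn: 24.09 g ÷ 65.38 g/mol = 0.3685 mol
Ratios (÷ 0.3685): Li 1.998, O 8.006, S 1.997, Zn 1.000
→ Li2O8S2Zn

Li2O8S2Zn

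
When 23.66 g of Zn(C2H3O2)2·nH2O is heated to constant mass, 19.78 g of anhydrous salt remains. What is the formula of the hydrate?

Mass of water lost = 23.66 − 19.78 = 3.88 g → 3.88 / 18.02 = 0.2153 mol H2O
Molar mass of Zn(C2H3O2)2 = 183.47 g/mol → mol Zn(C2H3O2)2 = 19.78 / 183.47 = 0.1078
n = 0.2153 / 0.1078 = 2.00 ≈ 2 → Zn(C2H3O2)2·2H2O

Zn(C2H3O2)2·2H2O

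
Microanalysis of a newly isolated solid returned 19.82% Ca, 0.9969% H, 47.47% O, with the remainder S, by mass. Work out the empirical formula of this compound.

Assume 100 g: 19.82 g Ca, 0.9969 g H, 47.47 g O, 31.713 g S.
Moles — Ca: 19.82 / 40.08 = 0.4945 mol; H: 0.9969 / 1.008 = 0.989 mol; O: 47.47 / 16.00 = 2.967 mol; S: 31.713 / 32.07 = 0.9889 mol
Ratios (÷ 0.4945): Ca 1.000, H 2.000, O 6.000, S 2.000
≈ 1:2:6:2 → CaH2O6S2

CaH2O6S2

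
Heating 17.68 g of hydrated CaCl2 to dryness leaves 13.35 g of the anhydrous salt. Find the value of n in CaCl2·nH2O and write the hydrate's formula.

CaCl2·2H2O

Mass of water lost = 17.68 − 13.35 = 4.33 g → 4.33 / 18.02 = 0.2403 mol H2O
Molar mass of CaCl2 = 110.98 g/mol → mol CaCl2 = 13.35 / 110.98 = 0.1203
n = 0.2403 / 0.1203 = 2.00 ≈ 2 → CaCl2·2H2O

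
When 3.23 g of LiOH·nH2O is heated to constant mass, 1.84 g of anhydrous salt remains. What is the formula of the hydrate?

Mass of water lost = 3.23 − 1.84 = 1.39 g → 1.39 / 18.02 = 0.07714 mol H2O
Molar mass of LiOH = 23.95 g/mol → mol LiOH = 1.84 / 23.95 = 0.07683
n = 0.07714 / 0.07683 = 1.00 ≈ 1 → LiOH·H2O

LiOH·H2O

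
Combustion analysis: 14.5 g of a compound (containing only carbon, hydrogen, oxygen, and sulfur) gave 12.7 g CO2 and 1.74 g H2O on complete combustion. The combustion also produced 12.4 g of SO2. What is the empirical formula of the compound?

mol C = 12.7 / 44.01 = 0.2886; mass C = 0.2886 × 12.01 = 3.466 g
mol H = 2 × (1.74 / 18.02) = 0.1931; mass H = 0.1931 × 1.008 = 0.1947 g
mol S = 12.4 / 64.07 = 0.1935; mass S = 6.207 g
mass O = 14.5 − (9.867) = 4.633 g → mol O = 0.2896
Divide by the smallest (0.1931 mol H): C 1.494, H 1.000, O 1.499, S 1.002
×2: C 2.99, H 2.00, O 3.00, S 2.00 → C3H2O3S2

C3H2O3S2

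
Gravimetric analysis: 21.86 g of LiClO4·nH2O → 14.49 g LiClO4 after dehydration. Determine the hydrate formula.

Mass of water lost = 21.86 − 14.49 = 7.37 g → 7.37 / 18.02 = 0.409 mol H2O
Molar mass of LiClO4 = 106.39 g/mol → mol LiClO4 = 14.49 / 106.39 = 0.1362
n = 0.409 / 0.1362 = 3.00 ≈ 3 → LiClO4·3H2O

LiClO4·3H2O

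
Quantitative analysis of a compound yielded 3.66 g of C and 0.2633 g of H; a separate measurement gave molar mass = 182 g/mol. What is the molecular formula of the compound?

Moles — C: 3.66 / 12.01 = 0.3047 mol; H: 0.2633 / 1.008 = 0.2612 mol
Divide by the smallest (0.2612 mol H): C 1.167, H 1.000
Scaling by 6: C 7.00, H 6.00 → C7H6
Empirical-formula mass = 90.12 g/mol
n = 182 / 90.12 = 2.02 ≈ 2
Molecular formula = (C7H6)×2 = C14H12

C14H12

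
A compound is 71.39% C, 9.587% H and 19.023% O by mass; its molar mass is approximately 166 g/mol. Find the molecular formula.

C10H16O2

Assume 100 g: 71.39 g C, 9.587 g H, 19.023 g O.
n(C) = 71.39/12.01 = 5.944, n(H) = 9.587/1.008 = 9.511, n(O) = 19.023/16.00 = 1.189
Divide by the smallest (1.189 mol O): C 5.000, H 8.000, O 1.000
Ratio ≈ 5:8:1, so the empirical formula is C5H8O
Empirical-formula mass = 84.11 g/mol
n = 166 / 84.11 = 1.97 ≈ 2
Molecular formula = (C5H8O)×2 = C10H16O2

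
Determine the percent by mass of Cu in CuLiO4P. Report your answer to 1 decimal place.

Molar mass = 1(63.55) + 1(6.94) + 4(16.00) + 1(30.97) = 165.460 g/mol
Mass of Cu per mole = 1 × 63.55 = 63.550 g
% Cu = 63.550 / 165.460 × 100 = 38.4%

38.4%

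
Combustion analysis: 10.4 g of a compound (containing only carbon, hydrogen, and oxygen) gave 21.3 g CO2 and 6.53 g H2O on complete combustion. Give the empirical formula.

C2H3O

mol C = 21.3 / 44.01 = 0.4840; mass C = 0.4840 × 12.01 = 5.813 g
mol H = 2 × (6.53 / 18.02) = 0.7248; mass H = 0.7248 × 1.008 = 0.7305 g
mass O = 10.4 − (6.543) = 3.857 g → mol O = 0.2411
Smallest is O at 0.2411 mol; normalising gives C 2.008, H 3.007, O 1.000
→ C2H3O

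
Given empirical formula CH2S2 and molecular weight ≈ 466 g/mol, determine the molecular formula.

C6H12S12

Empirical-formula mass = 78.17 g/mol
n = 466 / 78.17 = 5.96 ≈ 6
Molecular formula = (CH2S2)6 = C6H12S12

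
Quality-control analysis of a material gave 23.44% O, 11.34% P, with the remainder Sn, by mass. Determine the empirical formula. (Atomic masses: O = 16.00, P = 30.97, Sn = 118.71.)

Assume 100 g: 23.44 g O, 11.34 g P, 65.22 g Sn.
Moles — O: 23.44 / 16.00 = 1.465 mol; P: 11.34 / 30.97 = 0.3662 mol; Sn: 65.22 / 118.71 = 0.5494 mol
Ratios (÷ 0.3662): O 4.001, P 1.000, Sn 1.500
Scaling by 2: O 8.00, P 2.00, Sn 3.00 → O8P2Sn3

O8P2Sn3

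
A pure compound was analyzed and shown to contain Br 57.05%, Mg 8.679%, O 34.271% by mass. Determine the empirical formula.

Br2MgO6

Assume 100 g: 57.05 g Br, 8.679 g Mg, 34.271 g O.
Moles — Br: 57.05 / 79.90 = 0.714 mol; Mg: 8.679 / 24.31 = 0.357 mol; O: 34.271 / 16.00 = 2.142 mol
Ratios (÷ 0.357): Br 2.000, Mg 1.000, O 6.000
≈ 2:1:6 → Br2MgO6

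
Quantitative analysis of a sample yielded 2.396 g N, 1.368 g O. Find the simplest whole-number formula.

N2O

n(N) = 2.396/14.01 = 0.171, n(O) = 1.368/16.00 = 0.0855
Divide by the smallest (0.0855 mol O): N 2.000, O 1.000
→ N2O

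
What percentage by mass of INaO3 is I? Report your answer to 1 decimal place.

Molar mass = 1(126.90) + 1(22.99) + 3(16.00) = 197.890 g/mol
Mass of I per mole = 1 × 126.90 = 126.900 g
% I = 126.900 / 197.890 × 100 = 64.1%

64.1%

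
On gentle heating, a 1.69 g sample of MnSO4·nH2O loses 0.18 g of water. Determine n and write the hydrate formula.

MnSO4·H2O

Mass of anhydrous MnSO4 = 1.69 − 0.18 = 1.51 g
mol H2O = 0.18 / 18.02 = 0.009989
Molar mass of MnSO4 = 151.01 g/mol → mol MnSO4 = 1.51 / 151.01 = 0.009999
n = 0.009989 / 0.009999 = 1.00 ≈ 1 → MnSO4·H2O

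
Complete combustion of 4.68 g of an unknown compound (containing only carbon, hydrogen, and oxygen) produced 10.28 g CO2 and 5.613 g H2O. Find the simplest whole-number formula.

mol C = 10.28 / 44.01 = 0.2336; mass C = 0.2336 × 12.01 = 2.805 g
mol H = 2 × (5.613 / 18.02) = 0.6230; mass H = 0.6230 × 1.008 = 0.6280 g
mass O = 4.68 − (3.433) = 1.247 g → mol O = 0.07792
Divide by the smallest (0.07792 mol O): C 2.998, H 7.995, O 1.000
Ratio ≈ 3:8:1, so the empirical formula is C3H8O

C3H8O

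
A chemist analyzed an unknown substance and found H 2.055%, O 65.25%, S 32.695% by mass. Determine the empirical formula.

Assume 100 g: 2.055 g H, 65.25 g O, 32.695 g S.
n(H) = 2.055/1.008 = 2.039, n(O) = 65.25/16.00 = 4.078, n(S) = 32.695/32.07 = 1.019
Ratios (÷ 1.019): H 2.000, O 4.000, S 1.000
→ H2O4S

H2O4S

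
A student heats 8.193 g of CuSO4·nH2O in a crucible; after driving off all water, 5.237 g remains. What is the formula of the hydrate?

CuSO4·5H2O

Mass of water lost = 8.193 − 5.237 = 2.956 g → 2.956 / 18.02 = 0.164 mol H2O
Molar mass of CuSO4 = 159.62 g/mol → mol CuSO4 = 5.237 / 159.62 = 0.03281
n = 0.164 / 0.03281 = 5.00 ≈ 5 → CuSO4·5H2O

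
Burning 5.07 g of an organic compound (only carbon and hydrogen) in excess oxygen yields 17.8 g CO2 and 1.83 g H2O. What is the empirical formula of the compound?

mol C = 17.8 / 44.01 = 0.4045; mass C = 0.4045 × 12.01 = 4.857 g
mol H = 2 × (1.83 / 18.02) = 0.2031; mass H = 0.2031 × 1.008 = 0.2047 g
Smallest is H at 0.2031 mol; normalising gives C 1.991, H 1.000
Ratio ≈ 2:1, so the empirical formula is C2H

C2H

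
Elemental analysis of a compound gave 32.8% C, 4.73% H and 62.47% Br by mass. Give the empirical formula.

Assume 100 g: 32.8 g C, 4.73 g H, 62.47 g Br.
n(C) = 32.8/12.01 = 2.731, n(H) = 4.73/1.008 = 4.692, n(Br) = 62.47/79.90 = 0.7819
Smallest is Br at 0.7819 mol; normalising gives C 3.493, H 6.002, Br 1.000
×2: C 6.99, H 12.00, Br 2.00 → C7H12Br2

C7H12Br2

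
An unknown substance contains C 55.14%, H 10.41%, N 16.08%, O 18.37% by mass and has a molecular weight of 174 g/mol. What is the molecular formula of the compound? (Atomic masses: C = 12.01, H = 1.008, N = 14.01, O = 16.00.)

C8H18N2O2

Assume 100 g: 55.14 g C, 10.41 g H, 16.08 g N, 18.37 g O.
C: 55.14 g ÷ 12.01 g/mol = 4.591 mol
H: 10.41 g ÷ 1.008 g/mol = 10.33 mol
N: 16.08 g ÷ 14.01 g/mol = 1.148 mol
O: 18.37 g ÷ 16.00 g/mol = 1.148 mol
Ratios (÷ 1.148): C 4.000, H 8.998, N 1.000, O 1.000
→ C4H9NO
Empirical-formula mass = 87.12 g/mol
n = 174 / 87.12 = 2.00 ≈ 2
Molecular formula = (C4H9NO)×2 = C8H18N2O2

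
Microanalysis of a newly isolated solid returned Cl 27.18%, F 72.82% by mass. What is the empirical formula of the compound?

Assume 100 g: 27.18 g Cl, 72.82 g F.
Moles — Cl: 27.18 / 35.45 = 0.7667 mol; F: 72.82 / 19.00 = 3.833 mol
Smallest is Cl at 0.7667 mol; normalising gives Cl 1.000, F 4.999
≈ 1:5 → ClF5

ClF5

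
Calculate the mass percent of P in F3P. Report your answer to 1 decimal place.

Molar mass = 3(19.00) + 1(30.97) = 87.970 g/mol
Mass of P per mole = 1 × 30.97 = 30.970 g
% P = 30.970 / 87.970 × 100 = 35.2%

35.2%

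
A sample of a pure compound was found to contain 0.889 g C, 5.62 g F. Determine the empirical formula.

CF4

C: 0.889 g ÷ 12.01 g/mol = 0.07402 mol
F: 5.62 g ÷ 19.00 g/mol = 0.2958 mol
Ratios (÷ 0.07402): C 1.000, F 3.996
Ratio ≈ 1:4, so the empirical formula is CF4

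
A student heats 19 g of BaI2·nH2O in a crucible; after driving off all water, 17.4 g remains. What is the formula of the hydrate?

Mass of water lost = 19 − 17.4 = 1.6 g → 1.6 / 18.02 = 0.08879 mol H2O
Molar mass of BaI2 = 391.13 g/mol → mol BaI2 = 17.4 / 391.13 = 0.04449
n = 0.08879 / 0.04449 = 2.00 ≈ 2 → BaI2·2H2O

BaI2·2H2O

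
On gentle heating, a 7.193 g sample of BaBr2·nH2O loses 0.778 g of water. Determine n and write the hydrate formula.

Mass of anhydrous BaBr2 = 7.193 − 0.778 = 6.415 g
mol H2O = 0.778 / 18.02 = 0.04317
Molar mass of BaBr2 = 297.13 g/mol → mol BaBr2 = 6.415 / 297.13 = 0.02159
n = 0.04317 / 0.02159 = 2.00 ≈ 2 → BaBr2·2H2O

BaBr2·2H2O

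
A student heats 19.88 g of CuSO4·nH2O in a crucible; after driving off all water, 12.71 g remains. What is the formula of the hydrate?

Mass of water lost = 19.88 − 12.71 = 7.17 g → 7.17 / 18.02 = 0.3979 mol H2O
Molar mass of CuSO4 = 159.62 g/mol → mol CuSO4 = 12.71 / 159.62 = 0.07963
n = 0.3979 / 0.07963 = 5.00 ≈ 5 → CuSO4·5H2O

CuSO4·5H2O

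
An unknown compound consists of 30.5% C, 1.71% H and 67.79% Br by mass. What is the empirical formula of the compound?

C3H2Br

Assume 100 g: 30.5 g C, 1.71 g H, 67.79 g Br.
Moles — C: 30.5 / 12.01 = 2.54 mol; H: 1.71 / 1.008 = 1.696 mol; Br: 67.79 / 79.90 = 0.8484 mol
Smallest is Br at 0.8484 mol; normalising gives C 2.993, H 1.999, Br 1.000
→ C3H2Br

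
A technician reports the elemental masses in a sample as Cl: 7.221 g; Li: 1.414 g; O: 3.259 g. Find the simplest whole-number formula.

ClLiO

Moles — Cl: 7.221 / 35.45 = 0.2037 mol; Li: 1.414 / 6.94 = 0.2037 mol; O: 3.259 / 16.00 = 0.2037 mol
Divide by the smallest (0.2037 mol O): Cl 1.000, Li 1.000, O 1.000
≈ 1:1:1 → ClLiO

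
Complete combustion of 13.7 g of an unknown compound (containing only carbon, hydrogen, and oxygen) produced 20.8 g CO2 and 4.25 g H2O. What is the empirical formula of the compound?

mol C = 20.8 / 44.01 = 0.4726; mass C = 0.4726 × 12.01 = 5.676 g
mol H = 2 × (4.25 / 18.02) = 0.4717; mass H = 0.4717 × 1.008 = 0.4755 g
mass O = 13.7 − (6.152) = 7.548 g → mol O = 0.4718
Divide by the smallest (0.4717 mol H): C 1.002, H 1.000, O 1.000
→ CHO

CHO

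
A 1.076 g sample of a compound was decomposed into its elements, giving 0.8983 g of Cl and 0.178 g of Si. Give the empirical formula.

n(Cl) = 0.8983/35.45 = 0.02534, n(Si) = 0.178/28.09 = 0.006337
Smallest is Si at 0.006337 mol; normalising gives Cl 3.999, Si 1.000
Ratio ≈ 4:1, so the empirical formula is Cl4Si

Cl4Si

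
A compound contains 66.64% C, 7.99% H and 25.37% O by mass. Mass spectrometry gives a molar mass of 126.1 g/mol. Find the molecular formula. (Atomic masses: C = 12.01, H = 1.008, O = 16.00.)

Assume 100 g: 66.64 g C, 7.99 g H, 25.37 g O.
C: 66.64 g ÷ 12.01 g/mol = 5.549 mol
H: 7.99 g ÷ 1.008 g/mol = 7.927 mol
O: 25.37 g ÷ 16.00 g/mol = 1.586 mol
Smallest is O at 1.586 mol; normalising gives C 3.499, H 4.999, O 1.000
×2: C 7.00, H 10.00, O 2.00 → C7H10O2
Empirical-formula mass = 126.15 g/mol
n = 126.1 / 126.15 = 1.00 ≈ 1
Molecular formula = empirical formula = C7H10O2

C7H10O2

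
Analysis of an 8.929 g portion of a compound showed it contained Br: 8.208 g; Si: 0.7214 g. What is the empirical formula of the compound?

Br4Si

n(Br) = 8.208/79.90 = 0.1027, n(Si) = 0.7214/28.09 = 0.02568
Divide by the smallest (0.02568 mol Si): Br 4.000, Si 1.000
Ratio ≈ 4:1, so the empirical formula is Br4Si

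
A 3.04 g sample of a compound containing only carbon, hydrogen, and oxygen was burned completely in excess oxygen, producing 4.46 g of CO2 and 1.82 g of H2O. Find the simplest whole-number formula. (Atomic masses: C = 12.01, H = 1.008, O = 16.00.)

CH2O

mol C = 4.46 / 44.01 = 0.1013; mass C = 0.1013 × 12.01 = 1.217 g
mol H = 2 × (1.82 / 18.02) = 0.2020; mass H = 0.2020 × 1.008 = 0.2036 g
mass O = 3.04 − (1.421) = 1.619 g → mol O = 0.1012
Smallest is O at 0.1012 mol; normalising gives C 1.001, H 1.996, O 1.000
→ CH2O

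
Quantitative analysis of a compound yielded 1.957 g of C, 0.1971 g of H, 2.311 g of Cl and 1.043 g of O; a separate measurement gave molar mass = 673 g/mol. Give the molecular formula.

C20H24Cl8O8

C: 1.957 g ÷ 12.01 g/mol = 0.1629 mol
H: 0.1971 g ÷ 1.008 g/mol = 0.1955 mol
Cl: 2.311 g ÷ 35.45 g/mol = 0.06519 mol
O: 1.043 g ÷ 16.00 g/mol = 0.06519 mol
Smallest is O at 0.06519 mol; normalising gives C 2.500, H 3.000, Cl 1.000, O 1.000
×2: C 5.00, H 6.00, Cl 2.00, O 2.00 → C5H6Cl2O2
Empirical-formula mass = 169.00 g/mol
n = 673 / 169.00 = 3.98 ≈ 4
Molecular formula = (C5H6Cl2O2)×4 = C20H24Cl8O8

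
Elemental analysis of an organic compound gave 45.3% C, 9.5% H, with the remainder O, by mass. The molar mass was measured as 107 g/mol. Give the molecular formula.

C4H10O3

Assume 100 g: 45.3 g C, 9.5 g H, 45.2 g O.
C: 45.3 g ÷ 12.01 g/mol = 3.772 mol
H: 9.5 g ÷ 1.008 g/mol = 9.425 mol
O: 45.2 g ÷ 16.00 g/mol = 2.825 mol
Divide by the smallest (2.825 mol O): C 1.335, H 3.336, O 1.000
Scaling by 3: C 4.01, H 10.01, O 3.00 → C4H10O3
Empirical-formula mass = 106.12 g/mol
n = 107 / 106.12 = 1.01 ≈ 1
Molecular formula = empirical formula = C4H10O3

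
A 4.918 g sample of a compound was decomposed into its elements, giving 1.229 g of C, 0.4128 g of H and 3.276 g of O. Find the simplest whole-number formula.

CH4O2

n(C) = 1.229/12.01 = 0.1023, n(H) = 0.4128/1.008 = 0.4095, n(O) = 3.276/16.00 = 0.2047
Divide by the smallest (0.1023 mol C): C 1.000, H 4.002, O 2.001
→ CH4O2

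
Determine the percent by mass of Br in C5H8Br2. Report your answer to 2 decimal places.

Molar mass = 5(12.01) + 8(1.008) + 2(79.90) = 227.914 g/mol
Mass of Br per mole = 2 × 79.90 = 159.800 g
% Br = 159.800 / 227.914 × 100 = 70.11%

70.11%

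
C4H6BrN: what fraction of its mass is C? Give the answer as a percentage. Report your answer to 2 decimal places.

Molar mass = 4(12.01) + 6(1.008) + 1(79.90) + 1(14.01) = 147.998 g/mol
Mass of C per mole = 4 × 12.01 = 48.040 g
% C = 48.040 / 147.998 × 100 = 32.46%

32.46%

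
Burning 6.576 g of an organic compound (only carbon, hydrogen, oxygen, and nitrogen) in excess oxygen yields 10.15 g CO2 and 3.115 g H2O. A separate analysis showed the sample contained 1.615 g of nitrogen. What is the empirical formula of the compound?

mol C = 10.15 / 44.01 = 0.2306; mass C = 0.2306 × 12.01 = 2.770 g
mol H = 2 × (3.115 / 18.02) = 0.3457; mass H = 0.3457 × 1.008 = 0.3485 g
mol N = 1.615 / 14.01 = 0.1153
mass O = 6.576 − (4.733) = 1.843 g → mol O = 0.1152
Smallest is O at 0.1152 mol; normalising gives C 2.003, H 3.002, N 1.001, O 1.000
→ C2H3NO

C2H3NO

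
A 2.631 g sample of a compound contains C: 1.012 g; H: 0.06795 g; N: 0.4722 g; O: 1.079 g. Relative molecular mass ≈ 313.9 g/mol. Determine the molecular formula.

C: 1.012 g ÷ 12.01 g/mol = 0.08426 mol
H: 0.06795 g ÷ 1.008 g/mol = 0.06741 mol
N: 0.4722 g ÷ 14.01 g/mol = 0.0337 mol
O: 1.079 g ÷ 16.00 g/mol = 0.06744 mol
Divide by the smallest (0.0337 mol N): C 2.500, H 2.000, N 1.000, O 2.001
Multiply by 2: C 5.00, H 4.00, N 2.00, O 4.00 → C5H4N2O4
Empirical-formula mass = 156.10 g/mol
n = 313.9 / 156.10 = 2.01 ≈ 2
Molecular formula = (C5H4N2O4)×2 = C10H8N4O8

C10H8N4O8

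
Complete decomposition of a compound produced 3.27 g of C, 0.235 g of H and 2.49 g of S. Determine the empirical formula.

C7H6S2

Moles — C: 3.27 / 12.01 = 0.2723 mol; H: 0.235 / 1.008 = 0.2331 mol; S: 2.49 / 32.07 = 0.07764 mol
Divide by the smallest (0.07764 mol S): C 3.507, H 3.003, S 1.000
Multiply by 2: C 7.01, H 6.01, S 2.00 → C7H6S2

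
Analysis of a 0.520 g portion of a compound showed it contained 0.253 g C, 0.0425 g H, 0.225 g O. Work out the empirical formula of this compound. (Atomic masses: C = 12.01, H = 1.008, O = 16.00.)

n(C) = 0.253/12.01 = 0.02107, n(H) = 0.0425/1.008 = 0.04216, n(O) = 0.225/16.00 = 0.01406
Ratios (÷ 0.01406): C 1.498, H 2.998, O 1.000
Multiply by 2: C 3.00, H 6.00, O 2.00 → C3H6O2

C3H6O2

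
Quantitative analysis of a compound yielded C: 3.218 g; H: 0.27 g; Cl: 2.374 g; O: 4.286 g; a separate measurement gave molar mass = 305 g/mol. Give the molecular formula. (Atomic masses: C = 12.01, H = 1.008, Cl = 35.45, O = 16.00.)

Moles — C: 3.218 / 12.01 = 0.2679 mol; H: 0.27 / 1.008 = 0.2679 mol; Cl: 2.374 / 35.45 = 0.06697 mol; O: 4.286 / 16.00 = 0.2679 mol
Divide by the smallest (0.06697 mol Cl): C 4.001, H 4.000, Cl 1.000, O 4.000
≈ 4:4:1:4 → C4H4ClO4
Empirical-formula mass = 151.52 g/mol
n = 305 / 151.52 = 2.01 ≈ 2
Molecular formula = (C4H4ClO4)×2 = C8H8Cl2O8

C8H8Cl2O8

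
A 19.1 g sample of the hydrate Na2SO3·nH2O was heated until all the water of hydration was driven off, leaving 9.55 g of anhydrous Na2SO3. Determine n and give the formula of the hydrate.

Mass of water lost = 19.1 − 9.55 = 9.55 g → 9.55 / 18.02 = 0.53 mol H2O
Molar mass of Na2SO3 = 126.05 g/mol → mol Na2SO3 = 9.55 / 126.05 = 0.07576
n = 0.53 / 0.07576 = 7.00 ≈ 7 → Na2SO3·7H2O

Na2SO3·7H2O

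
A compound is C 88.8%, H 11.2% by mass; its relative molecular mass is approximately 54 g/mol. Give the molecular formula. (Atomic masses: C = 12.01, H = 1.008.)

Assume 100 g: 88.8 g C, 11.2 g H.
C: 88.8 g ÷ 12.01 g/mol = 7.394 mol
H: 11.2 g ÷ 1.008 g/mol = 11.11 mol
Divide by the smallest (7.394 mol C): C 1.000, H 1.503
×2: C 2.00, H 3.01 → C2H3
Empirical-formula mass = 27.04 g/mol
n = 54 / 27.04 = 2.00 ≈ 2
Molecular formula = (C2H3)×2 = C4H6

C4H6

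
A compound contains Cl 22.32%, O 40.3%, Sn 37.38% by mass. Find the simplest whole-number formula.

Assume 100 g: 22.32 g Cl, 40.3 g O, 37.38 g Sn.
Cl: 22.32 g ÷ 35.45 g/mol = 0.6296 mol
O: 40.3 g ÷ 16.00 g/mol = 2.519 mol
Sn: 37.38 g ÷ 118.71 g/mol = 0.3149 mol
Ratios (÷ 0.3149): Cl 2.000, O 7.999, Sn 1.000
Ratio ≈ 2:8:1, so the empirical formula is Cl2O8Sn

Cl2O8Sn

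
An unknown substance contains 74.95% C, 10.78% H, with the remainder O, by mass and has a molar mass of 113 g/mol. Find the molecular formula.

C7H12O

Assume 100 g: 74.95 g C, 10.78 g H, 14.27 g O.
Moles — C: 74.95 / 12.01 = 6.241 mol; H: 10.78 / 1.008 = 10.69 mol; O: 14.27 / 16.00 = 0.8919 mol
Divide by the smallest (0.8919 mol O): C 6.997, H 11.991, O 1.000
→ C7H12O
Empirical-formula mass = 112.17 g/mol
n = 113 / 112.17 = 1.01 ≈ 1
Molecular formula = empirical formula = C7H12O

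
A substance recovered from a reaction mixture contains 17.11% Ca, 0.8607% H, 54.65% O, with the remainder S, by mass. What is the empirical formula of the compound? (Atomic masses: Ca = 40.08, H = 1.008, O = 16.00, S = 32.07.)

Assume 100 g: 17.11 g Ca, 0.8607 g H, 54.65 g O, 27.379 g S.
n(Ca) = 17.11/40.08 = 0.4269, n(H) = 0.8607/1.008 = 0.8539, n(O) = 54.65/16.00 = 3.416, n(S) = 27.379/32.07 = 0.8537
Smallest is Ca at 0.4269 mol; normalising gives Ca 1.000, H 2.000, O 8.001, S 2.000
Ratio ≈ 1:2:8:2, so the empirical formula is CaH2O8S2

CaH2O8S2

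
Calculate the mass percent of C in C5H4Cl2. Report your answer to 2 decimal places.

44.49%

Molar mass = 5(12.01) + 4(1.008) + 2(35.45) = 134.982 g/mol
Mass of C per mole = 5 × 12.01 = 60.050 g
% C = 60.050 / 134.982 × 100 = 44.49%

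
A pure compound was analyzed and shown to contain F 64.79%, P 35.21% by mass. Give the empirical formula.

F3P

Assume 100 g: 64.79 g F, 35.21 g P.
n(F) = 64.79/19.00 = 3.41, n(P) = 35.21/30.97 = 1.137
Ratios (÷ 1.137): F 2.999, P 1.000
Ratio ≈ 3:1, so the empirical formula is F3P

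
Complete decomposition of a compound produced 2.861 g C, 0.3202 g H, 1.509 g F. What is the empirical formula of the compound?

C3H4F

C: 2.861 g ÷ 12.01 g/mol = 0.2382 mol
H: 0.3202 g ÷ 1.008 g/mol = 0.3177 mol
F: 1.509 g ÷ 19.00 g/mol = 0.07942 mol
Divide by the smallest (0.07942 mol F): C 2.999, H 4.000, F 1.000
≈ 3:4:1 → C3H4F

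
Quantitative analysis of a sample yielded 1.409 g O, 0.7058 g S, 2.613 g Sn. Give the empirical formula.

O4SSn

n(O) = 1.409/16.00 = 0.08806, n(S) = 0.7058/32.07 = 0.02201, n(Sn) = 2.613/118.71 = 0.02201
Divide by the smallest (0.02201 mol S): O 4.001, S 1.000, Sn 1.000
≈ 4:1:1 → O4SSn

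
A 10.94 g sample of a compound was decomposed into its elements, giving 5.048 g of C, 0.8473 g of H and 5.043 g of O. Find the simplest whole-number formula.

C4H8O3

C: 5.048 g ÷ 12.01 g/mol = 0.4203 mol
H: 0.8473 g ÷ 1.008 g/mol = 0.8406 mol
O: 5.043 g ÷ 16.00 g/mol = 0.3152 mol
Smallest is O at 0.3152 mol; normalising gives C 1.334, H 2.667, O 1.000
Scaling by 3: C 4.00, H 8.00, O 3.00 → C4H8O3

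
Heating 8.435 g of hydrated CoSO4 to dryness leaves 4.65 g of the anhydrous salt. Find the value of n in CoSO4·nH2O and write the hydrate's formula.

CoSO4·7H2O

Mass of water lost = 8.435 − 4.65 = 3.785 g → 3.785 / 18.02 = 0.21 mol H2O
Molar mass of CoSO4 = 155.00 g/mol → mol CoSO4 = 4.65 / 155.00 = 0.03
n = 0.21 / 0.03 = 7.00 ≈ 7 → CoSO4·7H2O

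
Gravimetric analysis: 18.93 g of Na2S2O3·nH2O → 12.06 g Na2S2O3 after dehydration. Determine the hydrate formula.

Mass of water lost = 18.93 − 12.06 = 6.87 g → 6.87 / 18.02 = 0.3812 mol H2O
Molar mass of Na2S2O3 = 158.12 g/mol → mol Na2S2O3 = 12.06 / 158.12 = 0.07627
n = 0.3812 / 0.07627 = 5.00 ≈ 5 → Na2S2O3·5H2O

Na2S2O3·5H2O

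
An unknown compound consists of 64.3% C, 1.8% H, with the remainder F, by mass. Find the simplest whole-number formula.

Assume 100 g: 64.3 g C, 1.8 g H, 33.9 g F.
n(C) = 64.3/12.01 = 5.354, n(H) = 1.8/1.008 = 1.786, n(F) = 33.9/19.00 = 1.784
Smallest is F at 1.784 mol; normalising gives C 3.001, H 1.001, F 1.000
≈ 3:1:1 → C3HF

C3HF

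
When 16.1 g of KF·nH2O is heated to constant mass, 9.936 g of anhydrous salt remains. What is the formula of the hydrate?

KF·2H2O

Mass of water lost = 16.1 − 9.936 = 6.164 g → 6.164 / 18.02 = 0.3421 mol H2O
Molar mass of KF = 58.10 g/mol → mol KF = 9.936 / 58.10 = 0.171
n = 0.3421 / 0.171 = 2.00 ≈ 2 → KF·2H2O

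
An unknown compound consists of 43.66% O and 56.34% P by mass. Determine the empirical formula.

O3P2

Assume 100 g: 43.66 g O, 56.34 g P.
n(O) = 43.66/16.00 = 2.729, n(P) = 56.34/30.97 = 1.819
Ratios (÷ 1.819): O 1.500, P 1.000
Scaling by 2: O 3.00, P 2.00 → O3P2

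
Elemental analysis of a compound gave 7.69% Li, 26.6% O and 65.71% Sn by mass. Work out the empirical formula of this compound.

Li2O3Sn

Assume 100 g: 7.69 g Li, 26.6 g O, 65.71 g Sn.
Moles — Li: 7.69 / 6.94 = 1.108 mol; O: 26.6 / 16.00 = 1.663 mol; Sn: 65.71 / 118.71 = 0.5535 mol
Ratios (÷ 0.5535): Li 2.002, O 3.003, Sn 1.000
≈ 2:3:1 → Li2O3Sn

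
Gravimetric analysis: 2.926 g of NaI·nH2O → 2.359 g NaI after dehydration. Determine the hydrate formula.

Mass of water lost = 2.926 − 2.359 = 0.567 g → 0.567 / 18.02 = 0.03147 mol H2O
Molar mass of NaI = 149.89 g/mol → mol NaI = 2.359 / 149.89 = 0.01574
n = 0.03147 / 0.01574 = 2.00 ≈ 2 → NaI·2H2O

NaI·2H2O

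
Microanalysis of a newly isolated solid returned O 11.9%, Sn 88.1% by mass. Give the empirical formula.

OSn

Assume 100 g: 11.9 g O, 88.1 g Sn.
n(O) = 11.9/16.00 = 0.7438, n(Sn) = 88.1/118.71 = 0.7421
Divide by the smallest (0.7421 mol Sn): O 1.002, Sn 1.000
Ratio ≈ 1:1, so the empirical formula is OSn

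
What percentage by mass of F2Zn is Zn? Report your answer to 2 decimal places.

Molar mass = 2(19.00) + 1(65.38) = 103.380 g/mol
Mass of Zn per mole = 1 × 65.38 = 65.380 g
% Zn = 65.380 / 103.380 × 100 = 63.24%

63.24%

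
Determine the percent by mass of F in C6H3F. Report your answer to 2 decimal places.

Molar mass = 6(12.01) + 3(1.008) + 1(19.00) = 94.084 g/mol
Mass of F per mole = 1 × 19.00 = 19.000 g
% F = 19.000 / 94.084 × 100 = 20.19%

20.19%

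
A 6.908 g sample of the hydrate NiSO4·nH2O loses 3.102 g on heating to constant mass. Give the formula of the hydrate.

NiSO4·7H2O

Mass of anhydrous NiSO4 = 6.908 − 3.102 = 3.806 g
mol H2O = 3.102 / 18.02 = 0.1721
Molar mass of NiSO4 = 154.76 g/mol → mol NiSO4 = 3.806 / 154.76 = 0.02459
n = 0.1721 / 0.02459 = 7.00 ≈ 7 → NiSO4·7H2O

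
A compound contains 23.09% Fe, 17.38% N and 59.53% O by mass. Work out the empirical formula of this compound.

Assume 100 g: 23.09 g Fe, 17.38 g N, 59.53 g O.
n(Fe) = 23.09/55.85 = 0.4134, n(N) = 17.38/14.01 = 1.241, n(O) = 59.53/16.00 = 3.721
Divide by the smallest (0.4134 mol Fe): Fe 1.000, N 3.001, O 8.999
→ FeN3O9

FeN3O9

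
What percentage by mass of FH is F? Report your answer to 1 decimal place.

Molar mass = 1(19.00) + 1(1.008) = 20.008 g/mol
Mass of F per mole = 1 × 19.00 = 19.000 g
% F = 19.000 / 20.008 × 100 = 95.0%

95.0%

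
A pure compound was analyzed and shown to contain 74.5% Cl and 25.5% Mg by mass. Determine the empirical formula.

Cl2Mg

Assume 100 g: 74.5 g Cl, 25.5 g Mg.
Cl: 74.5 g ÷ 35.45 g/mol = 2.102 mol
Mg: 25.5 g ÷ 24.31 g/mol = 1.049 mol
Smallest is Mg at 1.049 mol; normalising gives Cl 2.003, Mg 1.000
Ratio ≈ 2:1, so the empirical formula is Cl2Mg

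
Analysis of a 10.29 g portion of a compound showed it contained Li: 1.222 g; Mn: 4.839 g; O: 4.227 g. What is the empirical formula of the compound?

Li: 1.222 g ÷ 6.94 g/mol = 0.1761 mol
Mn: 4.839 g ÷ 54.94 g/mol = 0.08808 mol
O: 4.227 g ÷ 16.00 g/mol = 0.2642 mol
Ratios (÷ 0.08808): Li 1.999, Mn 1.000, O 2.999
Ratio ≈ 2:1:3, so the empirical formula is Li2MnO3

Li2MnO3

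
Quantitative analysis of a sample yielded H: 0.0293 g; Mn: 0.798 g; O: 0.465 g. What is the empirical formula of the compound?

H2MnO2

n(H) = 0.0293/1.008 = 0.02907, n(Mn) = 0.798/54.94 = 0.01452, n(O) = 0.465/16.00 = 0.02906
Ratios (÷ 0.01452): H 2.001, Mn 1.000, O 2.001
≈ 2:1:2 → H2MnO2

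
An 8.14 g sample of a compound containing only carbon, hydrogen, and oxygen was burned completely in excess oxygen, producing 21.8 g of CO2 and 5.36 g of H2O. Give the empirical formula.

mol C = 21.8 / 44.01 = 0.4953; mass C = 0.4953 × 12.01 = 5.949 g
mol H = 2 × (5.36 / 18.02) = 0.5949; mass H = 0.5949 × 1.008 = 0.5997 g
mass O = 8.14 − (6.549) = 1.591 g → mol O = 0.09946
Divide by the smallest (0.09946 mol O): C 4.981, H 5.982, O 1.000
→ C5H6O

C5H6O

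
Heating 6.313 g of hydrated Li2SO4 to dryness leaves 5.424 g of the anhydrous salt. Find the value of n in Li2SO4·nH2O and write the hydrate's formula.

Li2SO4·H2O

Mass of water lost = 6.313 − 5.424 = 0.889 g → 0.889 / 18.02 = 0.04933 mol H2O
Molar mass of Li2SO4 = 109.95 g/mol → mol Li2SO4 = 5.424 / 109.95 = 0.04933
n = 0.04933 / 0.04933 = 1.00 ≈ 1 → Li2SO4·H2O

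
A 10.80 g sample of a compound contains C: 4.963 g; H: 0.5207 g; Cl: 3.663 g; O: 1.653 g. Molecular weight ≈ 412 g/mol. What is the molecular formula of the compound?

C16H20Cl4O4

n(C) = 4.963/12.01 = 0.4132, n(H) = 0.5207/1.008 = 0.5166, n(Cl) = 3.663/35.45 = 0.1033, n(O) = 1.653/16.00 = 0.1033
Divide by the smallest (0.1033 mol O): C 4.000, H 5.000, Cl 1.000, O 1.000
→ C4H5ClO
Empirical-formula mass = 104.53 g/mol
n = 412 / 104.53 = 3.94 ≈ 4
Molecular formula = (C4H5ClO)×4 = C16H20Cl4O4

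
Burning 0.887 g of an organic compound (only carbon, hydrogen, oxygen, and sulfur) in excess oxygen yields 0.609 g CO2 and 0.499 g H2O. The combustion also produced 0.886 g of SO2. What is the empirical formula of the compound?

CH4OS

mol C = 0.609 / 44.01 = 0.01384; mass C = 0.01384 × 12.01 = 0.1662 g
mol H = 2 × (0.499 / 18.02) = 0.05538; mass H = 0.05538 × 1.008 = 0.05583 g
mol S = 0.886 / 64.07 = 0.01383; mass S = 0.4435 g
mass O = 0.887 − (0.6655) = 0.2215 g → mol O = 0.01384
Divide by the smallest (0.01383 mol S): C 1.001, H 4.005, O 1.001, S 1.000
≈ 1:4:1:1 → CH4OS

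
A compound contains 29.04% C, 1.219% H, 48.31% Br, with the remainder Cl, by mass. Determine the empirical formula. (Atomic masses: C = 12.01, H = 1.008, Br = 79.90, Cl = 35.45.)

C4H2BrCl

Assume 100 g: 29.04 g C, 1.219 g H, 48.31 g Br, 21.431 g Cl.
n(C) = 29.04/12.01 = 2.418, n(H) = 1.219/1.008 = 1.209, n(Br) = 48.31/79.90 = 0.6046, n(Cl) = 21.431/35.45 = 0.6045
Ratios (÷ 0.6045): C 4.000, H 2.000, Br 1.000, Cl 1.000
Ratio ≈ 4:2:1:1, so the empirical formula is C4H2BrCl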